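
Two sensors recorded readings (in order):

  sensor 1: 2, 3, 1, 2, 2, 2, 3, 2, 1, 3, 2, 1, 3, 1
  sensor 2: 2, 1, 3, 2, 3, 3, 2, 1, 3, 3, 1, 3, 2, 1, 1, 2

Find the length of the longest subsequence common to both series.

10

Match 2 at sensor 1[1]=sensor 2[1], 3 at sensor 1[2]=sensor 2[3], 2 at sensor 1[4]=sensor 2[4], 2 at sensor 1[5]=sensor 2[7], 3 at sensor 1[7]=sensor 2[10], 1 at sensor 1[9]=sensor 2[11], 3 at sensor 1[10]=sensor 2[12], 2 at sensor 1[11]=sensor 2[13], 1 at sensor 1[12]=sensor 2[14], 1 at sensor 1[14]=sensor 2[15] — 10 values in the same relative order in both. Since dp[14][16] = 10, nothing longer is possible.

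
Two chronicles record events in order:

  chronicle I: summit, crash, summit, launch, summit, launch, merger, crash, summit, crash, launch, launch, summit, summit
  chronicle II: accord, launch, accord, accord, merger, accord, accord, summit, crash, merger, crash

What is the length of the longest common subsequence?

4

Pick summit at chronicle I[1]=chronicle II[8] → crash at chronicle I[2]=chronicle II[9] → merger at chronicle I[7]=chronicle II[10] → crash at chronicle I[10]=chronicle II[11]; all 4 events appear in both, in order. The LCS DP gives dp[14][11] = 4, so this is optimal.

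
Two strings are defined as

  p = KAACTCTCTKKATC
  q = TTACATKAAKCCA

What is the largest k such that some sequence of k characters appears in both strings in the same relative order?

Match T [5,1] → T [7,2] → C [8,4] → T [9,6] → K [10,7] → K [11,10] → A [12,13] — 7 characters in the same relative order in both. The LCS DP gives dp[14][13] = 7, so this is optimal.

7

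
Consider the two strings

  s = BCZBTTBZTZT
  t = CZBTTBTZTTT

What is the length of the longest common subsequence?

Taking C at s[2]=t[1]; then Z at s[3]=t[2]; then B at s[4]=t[3]; then T at s[5]=t[4]; then T at s[6]=t[5]; then B at s[7]=t[6]; then Z at s[8]=t[8]; then T at s[9]=t[10]; then T at s[11]=t[11] gives a common subsequence of length 9. dp[11][11] = 9 confirms this is the maximum.

9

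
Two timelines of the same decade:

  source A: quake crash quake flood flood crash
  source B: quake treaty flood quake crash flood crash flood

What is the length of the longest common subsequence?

One common subsequence of length 4: quake at source A[1]=source B[4], crash at source A[2]=source B[5], flood at source A[4]=source B[6], flood at source A[5]=source B[8], and the DP table's final entry dp[6][8] is also 4, so no common subsequence is longer.

4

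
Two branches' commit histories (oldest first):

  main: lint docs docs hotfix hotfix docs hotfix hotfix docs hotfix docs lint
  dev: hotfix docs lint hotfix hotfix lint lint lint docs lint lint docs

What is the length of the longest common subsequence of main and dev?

6

Taking hotfix [5,1], docs [6,2], hotfix [7,4], hotfix [8,5], docs [9,9], docs [11,12] gives a common subsequence of length 6. dp[12][12] = 6 confirms this is the maximum.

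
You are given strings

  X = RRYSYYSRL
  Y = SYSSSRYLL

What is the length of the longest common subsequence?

Pick Y (X #3, Y #2), then S (X #4, Y #4), then S (X #7, Y #5), then R (X #8, Y #6), then L (X #9, Y #9); all 5 characters appear in both, in order. Since dp[9][9] = 5, nothing longer is possible.

5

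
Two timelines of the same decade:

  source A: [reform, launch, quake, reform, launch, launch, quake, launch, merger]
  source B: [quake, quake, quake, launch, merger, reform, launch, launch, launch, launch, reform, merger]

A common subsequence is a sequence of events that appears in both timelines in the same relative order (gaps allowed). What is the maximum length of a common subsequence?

6

Match reform (source A #1, source B #6), launch (source A #2, source B #7), launch (source A #5, source B #8), launch (source A #6, source B #9), launch (source A #8, source B #10), merger (source A #9, source B #12) — 6 events in the same relative order in both, and the DP table's final entry dp[9][12] is also 6, so no common subsequence is longer.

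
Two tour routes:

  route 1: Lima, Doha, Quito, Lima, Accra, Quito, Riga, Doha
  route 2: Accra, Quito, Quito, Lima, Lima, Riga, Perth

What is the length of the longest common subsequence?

3

One common subsequence of length 3: Lima [1,4] → Lima [4,5] → Riga [7,6], and the DP table's final entry dp[8][7] is also 3, so no common subsequence is longer.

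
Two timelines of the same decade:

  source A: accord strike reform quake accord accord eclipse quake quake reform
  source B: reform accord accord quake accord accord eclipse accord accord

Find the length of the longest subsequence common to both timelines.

Pick accord [1,3], quake [4,4], accord [5,5], accord [6,6], eclipse [7,7]; all 5 events appear in both, in order. The LCS DP gives dp[10][9] = 5, so this is optimal.

5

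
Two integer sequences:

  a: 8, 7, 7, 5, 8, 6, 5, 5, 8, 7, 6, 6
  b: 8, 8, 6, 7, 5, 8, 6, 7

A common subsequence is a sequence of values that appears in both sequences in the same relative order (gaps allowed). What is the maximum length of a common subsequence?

6

Match 8 (a #1, b #2) → 7 (a #3, b #4) → 5 (a #4, b #5) → 8 (a #5, b #6) → 6 (a #6, b #7) → 7 (a #10, b #8) — 6 values in the same relative order in both, and the DP table's final entry dp[12][8] is also 6, so no common subsequence is longer.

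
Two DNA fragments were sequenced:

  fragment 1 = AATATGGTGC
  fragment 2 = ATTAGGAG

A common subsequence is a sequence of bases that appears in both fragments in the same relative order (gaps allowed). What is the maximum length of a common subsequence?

6

One common subsequence of length 6: A (fragment 1 #1, fragment 2 #1), T (fragment 1 #3, fragment 2 #3), A (fragment 1 #4, fragment 2 #4), G (fragment 1 #6, fragment 2 #5), G (fragment 1 #7, fragment 2 #6), G (fragment 1 #9, fragment 2 #8). Since dp[10][8] = 6, nothing longer is possible.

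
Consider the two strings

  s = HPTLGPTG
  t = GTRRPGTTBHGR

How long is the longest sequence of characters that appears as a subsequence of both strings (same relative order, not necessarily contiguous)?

Pick P at s[2]=t[5], T at s[3]=t[7], T at s[7]=t[8], G at s[8]=t[11]; all 4 characters appear in both, in order. The LCS DP gives dp[8][12] = 4, so this is optimal.

4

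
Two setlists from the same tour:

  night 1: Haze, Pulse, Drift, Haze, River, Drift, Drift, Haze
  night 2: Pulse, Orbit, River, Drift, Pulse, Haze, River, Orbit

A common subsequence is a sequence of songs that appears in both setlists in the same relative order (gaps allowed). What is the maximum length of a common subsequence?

Taking Pulse (night 1 #2, night 2 #1), then Drift (night 1 #3, night 2 #4), then Haze (night 1 #4, night 2 #6), then River (night 1 #5, night 2 #7) gives a common subsequence of length 4. dp[8][8] = 4 confirms this is the maximum.

4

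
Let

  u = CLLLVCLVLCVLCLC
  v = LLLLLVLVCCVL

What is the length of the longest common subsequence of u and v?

9

Match L [2,3], L [3,4], L [4,5], V [5,6], L [7,7], V [8,8], C [10,10], V [11,11], L [14,12] — 9 characters in the same relative order in both. The LCS DP gives dp[15][12] = 9, so this is optimal.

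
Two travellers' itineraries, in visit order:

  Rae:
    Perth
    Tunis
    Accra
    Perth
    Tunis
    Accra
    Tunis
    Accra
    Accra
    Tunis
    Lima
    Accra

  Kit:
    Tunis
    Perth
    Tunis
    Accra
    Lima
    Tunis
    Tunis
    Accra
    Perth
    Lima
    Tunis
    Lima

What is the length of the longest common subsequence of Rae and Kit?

Taking Perth [1,2] → Tunis [2,3] → Accra [3,4] → Tunis [5,6] → Tunis [7,7] → Accra [8,8] → Tunis [10,11] → Lima [11,12] gives a common subsequence of length 8. dp[12][12] = 8 confirms this is the maximum.

8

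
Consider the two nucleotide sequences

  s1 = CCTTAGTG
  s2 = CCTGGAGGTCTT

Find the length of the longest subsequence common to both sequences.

Let dp[i][j] be the LCS length of the first i bases of s1 and the first j bases of s2. dp[i][j] = dp[i-1][j-1]+1 when the i-th and j-th bases match, else max(dp[i-1][j], dp[i][j-1]).
    ·  C  C  T  G  G  A  G  G  T  C  T  T
 ·  0  0  0  0  0  0  0  0  0  0  0  0  0
 C  0  1  1  1  1  1  1  1  1  1  1  1  1
 C  0  1  2  2  2  2  2  2  2  2  2  2  2
 T  0  1  2  3  3  3  3  3  3  3  3  3  3
 T  0  1  2  3  3  3  3  3  3  4  4  4  4
 A  0  1  2  3  3  3  4  4  4  4  4  4  4
 G  0  1  2  3  4  4  4  5  5  5  5  5  5
 T  0  1  2  3  4  4  4  5  5  6  6  6  6
 G  0  1  2  3  4  5  5  5  6  6  6  6  6
dp[8][12] = 6. One LCS (by backtracking along matches): CCTAGT.

6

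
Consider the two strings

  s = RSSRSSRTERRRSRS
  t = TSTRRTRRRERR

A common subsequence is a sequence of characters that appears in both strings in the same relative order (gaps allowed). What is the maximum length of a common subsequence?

Taking S [2,2]; then R [4,4]; then R [7,5]; then T [8,6]; then R [10,8]; then R [11,9]; then R [12,11]; then R [14,12] gives a common subsequence of length 8. dp[15][12] = 8 confirms this is the maximum.

8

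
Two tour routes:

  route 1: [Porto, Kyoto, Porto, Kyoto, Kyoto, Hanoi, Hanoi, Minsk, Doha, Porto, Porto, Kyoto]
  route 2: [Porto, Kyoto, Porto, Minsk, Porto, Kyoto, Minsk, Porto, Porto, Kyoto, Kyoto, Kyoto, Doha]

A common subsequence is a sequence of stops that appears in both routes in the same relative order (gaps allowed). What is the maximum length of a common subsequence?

8

Match Porto (route 1 #1, route 2 #1); then Kyoto (route 1 #2, route 2 #2); then Porto (route 1 #3, route 2 #5); then Kyoto (route 1 #5, route 2 #6); then Minsk (route 1 #8, route 2 #7); then Porto (route 1 #10, route 2 #8); then Porto (route 1 #11, route 2 #9); then Kyoto (route 1 #12, route 2 #12) — 8 stops in the same relative order in both. Since dp[12][13] = 8, nothing longer is possible.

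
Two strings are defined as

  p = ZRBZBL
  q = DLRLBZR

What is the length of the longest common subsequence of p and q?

3

Match R (p #2, q #3), then B (p #3, q #5), then Z (p #4, q #6) — 3 characters in the same relative order in both, and the DP table's final entry dp[6][7] is also 3, so no common subsequence is longer.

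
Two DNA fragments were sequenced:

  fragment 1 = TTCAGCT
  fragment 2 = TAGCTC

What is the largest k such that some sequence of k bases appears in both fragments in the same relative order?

5

Match T (fragment 1 #2, fragment 2 #1), then A (fragment 1 #4, fragment 2 #2), then G (fragment 1 #5, fragment 2 #3), then C (fragment 1 #6, fragment 2 #4), then T (fragment 1 #7, fragment 2 #5) — 5 bases in the same relative order in both. The LCS DP gives dp[7][6] = 5, so this is optimal.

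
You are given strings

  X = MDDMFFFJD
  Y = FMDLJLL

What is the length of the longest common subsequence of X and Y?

Let dp[i][j] be the LCS length of the first i characters of X and the first j characters of Y. dp[i][j] = dp[i-1][j-1]+1 when the i-th and j-th characters match, else max(dp[i-1][j], dp[i][j-1]).
    ·  F  M  D  L  J  L  L
 ·  0  0  0  0  0  0  0  0
 M  0  0  1  1  1  1  1  1
 D  0  0  1  2  2  2  2  2
 D  0  0  1  2  2  2  2  2
 M  0  0  1  2  2  2  2  2
 F  0  1  1  2  2  2  2  2
 F  0  1  1  2  2  2  2  2
 F  0  1  1  2  2  2  2  2
 J  0  1  1  2  2  3  3  3
 D  0  1  1  2  2  3  3  3
dp[9][7] = 3. One LCS (by backtracking along matches): MDJ.

3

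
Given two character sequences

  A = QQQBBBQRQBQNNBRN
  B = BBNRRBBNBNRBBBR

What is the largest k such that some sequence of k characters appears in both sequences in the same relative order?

One common subsequence of length 8: B [4,1] → B [5,2] → B [6,6] → B [10,7] → N [12,8] → N [13,10] → B [14,14] → R [15,15], and the DP table's final entry dp[16][15] is also 8, so no common subsequence is longer.

8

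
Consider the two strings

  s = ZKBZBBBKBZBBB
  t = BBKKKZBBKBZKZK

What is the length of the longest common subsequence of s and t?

One common subsequence of length 7: K [2,5] → Z [4,6] → B [5,7] → B [6,8] → B [7,10] → K [8,12] → Z [10,13], and the DP table's final entry dp[13][14] is also 7, so no common subsequence is longer.

7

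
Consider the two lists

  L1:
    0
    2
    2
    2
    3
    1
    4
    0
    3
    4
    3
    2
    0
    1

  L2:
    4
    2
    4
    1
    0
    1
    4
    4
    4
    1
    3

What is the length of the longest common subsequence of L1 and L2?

5

Pick 0 [1,5], 1 [6,6], 4 [7,8], 4 [10,9], 3 [11,11]; all 5 values appear in both, in order. Since dp[14][11] = 5, nothing longer is possible.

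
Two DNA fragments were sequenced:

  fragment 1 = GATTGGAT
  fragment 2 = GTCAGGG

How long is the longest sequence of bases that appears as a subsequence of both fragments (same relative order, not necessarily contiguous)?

4

One common subsequence of length 4: G [1,1], A [2,4], G [5,6], G [6,7]. dp[8][7] = 4 confirms this is the maximum.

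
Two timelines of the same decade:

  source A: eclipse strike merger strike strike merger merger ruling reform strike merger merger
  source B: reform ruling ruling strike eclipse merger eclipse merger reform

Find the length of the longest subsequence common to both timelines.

Pick eclipse [1,5] → merger [3,6] → merger [7,8] → reform [9,9]; all 4 events appear in both, in order. Since dp[12][9] = 4, nothing longer is possible.

4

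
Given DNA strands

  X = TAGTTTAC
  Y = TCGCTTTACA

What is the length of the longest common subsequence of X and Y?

One common subsequence of length 7: T [1,1]; then G [3,3]; then T [4,5]; then T [5,6]; then T [6,7]; then A [7,8]; then C [8,9]. Since dp[8][10] = 7, nothing longer is possible.

7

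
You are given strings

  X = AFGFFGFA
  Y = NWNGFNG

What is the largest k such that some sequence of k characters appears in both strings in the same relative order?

3

Pick G [3,4]; then F [4,5]; then G [6,7]; all 3 characters appear in both, in order. dp[8][7] = 3 confirms this is the maximum.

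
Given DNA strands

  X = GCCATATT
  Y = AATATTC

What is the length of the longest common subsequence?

5

Let dp[i][j] be the LCS length of the first i bases of X and the first j bases of Y. dp[i][j] = dp[i-1][j-1]+1 when the i-th and j-th bases match, else max(dp[i-1][j], dp[i][j-1]).
    ·  A  A  T  A  T  T  C
 ·  0  0  0  0  0  0  0  0
 G  0  0  0  0  0  0  0  0
 C  0  0  0  0  0  0  0  1
 C  0  0  0  0  0  0  0  1
 A  0  1  1  1  1  1  1  1
 T  0  1  1  2  2  2  2  2
 A  0  1  2  2  3  3  3  3
 T  0  1  2  3  3  4  4  4
 T  0  1  2  3  3  4  5  5
dp[8][7] = 5. One LCS (by backtracking along matches): ATATT.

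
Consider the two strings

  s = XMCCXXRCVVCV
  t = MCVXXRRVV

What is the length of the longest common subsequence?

7

Let dp[i][j] be the LCS length of the first i characters of s and the first j characters of t. dp[i][j] = dp[i-1][j-1]+1 when the i-th and j-th characters match, else max(dp[i-1][j], dp[i][j-1]).
    ·  M  C  V  X  X  R  R  V  V
 ·  0  0  0  0  0  0  0  0  0  0
 X  0  0  0  0  1  1  1  1  1  1
 M  0  1  1  1  1  1  1  1  1  1
 C  0  1  2  2  2  2  2  2  2  2
 C  0  1  2  2  2  2  2  2  2  2
 X  0  1  2  2  3  3  3  3  3  3
 X  0  1  2  2  3  4  4  4  4  4
 R  0  1  2  2  3  4  5  5  5  5
 C  0  1  2  2  3  4  5  5  5  5
 V  0  1  2  3  3  4  5  5  6  6
 V  0  1  2  3  3  4  5  5  6  7
 C  0  1  2  3  3  4  5  5  6  7
 V  0  1  2  3  3  4  5  5  6  7
dp[12][9] = 7. One LCS (by backtracking along matches): MCXXRVV.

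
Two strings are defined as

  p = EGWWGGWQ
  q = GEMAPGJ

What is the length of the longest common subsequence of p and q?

Match E (p #1, q #2), G (p #2, q #6) — 2 characters in the same relative order in both. Since dp[8][7] = 2, nothing longer is possible.

2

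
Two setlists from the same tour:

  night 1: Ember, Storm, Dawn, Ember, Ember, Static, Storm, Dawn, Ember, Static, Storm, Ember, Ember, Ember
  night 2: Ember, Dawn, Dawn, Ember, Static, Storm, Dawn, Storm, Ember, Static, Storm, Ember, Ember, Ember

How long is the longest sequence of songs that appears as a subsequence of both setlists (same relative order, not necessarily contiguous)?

12

Pick Ember [1,1] → Dawn [3,3] → Ember [5,4] → Static [6,5] → Storm [7,6] → Dawn [8,7] → Ember [9,9] → Static [10,10] → Storm [11,11] → Ember [12,12] → Ember [13,13] → Ember [14,14]; all 12 songs appear in both, in order. The LCS DP gives dp[14][14] = 12, so this is optimal.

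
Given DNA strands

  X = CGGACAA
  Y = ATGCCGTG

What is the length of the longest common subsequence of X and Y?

Let dp[i][j] be the LCS length of the first i bases of X and the first j bases of Y. dp[i][j] = dp[i-1][j-1]+1 when the i-th and j-th bases match, else max(dp[i-1][j], dp[i][j-1]).
    ·  A  T  G  C  C  G  T  G
 ·  0  0  0  0  0  0  0  0  0
 C  0  0  0  0  1  1  1  1  1
 G  0  0  0  1  1  1  2  2  2
 G  0  0  0  1  1  1  2  2  3
 A  0  1  1  1  1  1  2  2  3
 C  0  1  1  1  2  2  2  2  3
 A  0  1  1  1  2  2  2  2  3
 A  0  1  1  1  2  2  2  2  3
dp[7][8] = 3. One LCS (by backtracking along matches): CGG.

3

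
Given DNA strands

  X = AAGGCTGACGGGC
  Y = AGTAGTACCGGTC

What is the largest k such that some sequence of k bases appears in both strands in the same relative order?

9

Pick A [1,1]; then A [2,4]; then G [4,5]; then T [6,6]; then A [8,7]; then C [9,9]; then G [10,10]; then G [11,11]; then C [13,13]; all 9 bases appear in both, in order. Since dp[13][13] = 9, nothing longer is possible.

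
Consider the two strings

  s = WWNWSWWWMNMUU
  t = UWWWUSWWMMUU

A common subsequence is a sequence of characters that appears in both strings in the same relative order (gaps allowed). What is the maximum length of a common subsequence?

Match W (s #1, t #2); then W (s #2, t #3); then W (s #4, t #4); then S (s #5, t #6); then W (s #7, t #7); then W (s #8, t #8); then M (s #9, t #9); then M (s #11, t #10); then U (s #12, t #11); then U (s #13, t #12) — 10 characters in the same relative order in both. Since dp[13][12] = 10, nothing longer is possible.

10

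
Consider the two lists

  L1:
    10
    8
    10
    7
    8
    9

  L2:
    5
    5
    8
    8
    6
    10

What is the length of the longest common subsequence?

Let dp[i][j] be the LCS length of the first i values of L1 and the first j values of L2. dp[i][j] = dp[i-1][j-1]+1 when the i-th and j-th values match, else max(dp[i-1][j], dp[i][j-1]).
    ·  5  5  8  8  6 10
 ·  0  0  0  0  0  0  0
10  0  0  0  0  0  0  1
 8  0  0  0  1  1  1  1
10  0  0  0  1  1  1  2
 7  0  0  0  1  1  1  2
 8  0  0  0  1  2  2  2
 9  0  0  0  1  2  2  2
dp[6][6] = 2. One LCS (by backtracking along matches): 8, 10.

2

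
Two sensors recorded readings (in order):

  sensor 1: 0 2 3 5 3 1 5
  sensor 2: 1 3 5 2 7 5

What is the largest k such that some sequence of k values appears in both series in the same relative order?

Pick 3 at sensor 1[3]=sensor 2[2], then 5 at sensor 1[4]=sensor 2[3], then 5 at sensor 1[7]=sensor 2[6]; all 3 values appear in both, in order. dp[7][6] = 3 confirms this is the maximum.

3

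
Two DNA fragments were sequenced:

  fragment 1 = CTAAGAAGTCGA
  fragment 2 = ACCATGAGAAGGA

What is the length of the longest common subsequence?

9

One common subsequence of length 9: C (fragment 1 #1, fragment 2 #3); then T (fragment 1 #2, fragment 2 #5); then A (fragment 1 #4, fragment 2 #7); then G (fragment 1 #5, fragment 2 #8); then A (fragment 1 #6, fragment 2 #9); then A (fragment 1 #7, fragment 2 #10); then G (fragment 1 #8, fragment 2 #11); then G (fragment 1 #11, fragment 2 #12); then A (fragment 1 #12, fragment 2 #13). The LCS DP gives dp[12][13] = 9, so this is optimal.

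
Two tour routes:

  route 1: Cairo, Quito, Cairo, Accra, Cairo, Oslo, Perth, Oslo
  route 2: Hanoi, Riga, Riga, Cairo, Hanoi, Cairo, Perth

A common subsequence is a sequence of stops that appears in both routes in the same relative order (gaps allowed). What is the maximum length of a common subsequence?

One common subsequence of length 3: Cairo [1,4], then Cairo [5,6], then Perth [7,7]. dp[8][7] = 3 confirms this is the maximum.

3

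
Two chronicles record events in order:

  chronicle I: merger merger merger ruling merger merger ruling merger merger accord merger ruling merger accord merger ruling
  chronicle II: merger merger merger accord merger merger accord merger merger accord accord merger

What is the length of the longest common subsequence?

10

Pick merger (chronicle I #1, chronicle II #1); then merger (chronicle I #2, chronicle II #2); then merger (chronicle I #3, chronicle II #3); then merger (chronicle I #5, chronicle II #5); then merger (chronicle I #6, chronicle II #6); then merger (chronicle I #8, chronicle II #8); then merger (chronicle I #9, chronicle II #9); then accord (chronicle I #10, chronicle II #10); then accord (chronicle I #14, chronicle II #11); then merger (chronicle I #15, chronicle II #12); all 10 events appear in both, in order, and the DP table's final entry dp[16][12] is also 10, so no common subsequence is longer.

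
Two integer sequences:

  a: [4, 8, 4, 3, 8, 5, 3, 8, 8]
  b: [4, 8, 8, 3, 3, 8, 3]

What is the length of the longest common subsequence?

Let dp[i][j] be the LCS length of the first i values of a and the first j values of b. dp[i][j] = dp[i-1][j-1]+1 when the i-th and j-th values match, else max(dp[i-1][j], dp[i][j-1]).
    ·  4  8  8  3  3  8  3
 ·  0  0  0  0  0  0  0  0
 4  0  1  1  1  1  1  1  1
 8  0  1  2  2  2  2  2  2
 4  0  1  2  2  2  2  2  2
 3  0  1  2  2  3  3  3  3
 8  0  1  2  3  3  3  4  4
 5  0  1  2  3  3  3  4  4
 3  0  1  2  3  4  4  4  5
 8  0  1  2  3  4  4  5  5
 8  0  1  2  3  4  4  5  5
dp[9][7] = 5. One LCS (by backtracking along matches): 4, 8, 3, 8, 3.

5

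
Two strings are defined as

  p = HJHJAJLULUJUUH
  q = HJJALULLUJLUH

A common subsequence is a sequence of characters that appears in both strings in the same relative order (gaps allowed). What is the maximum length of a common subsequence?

11

One common subsequence of length 11: H [1,1], then J [2,2], then J [4,3], then A [5,4], then L [7,5], then U [8,6], then L [9,8], then U [10,9], then J [11,10], then U [13,12], then H [14,13], and the DP table's final entry dp[14][13] is also 11, so no common subsequence is longer.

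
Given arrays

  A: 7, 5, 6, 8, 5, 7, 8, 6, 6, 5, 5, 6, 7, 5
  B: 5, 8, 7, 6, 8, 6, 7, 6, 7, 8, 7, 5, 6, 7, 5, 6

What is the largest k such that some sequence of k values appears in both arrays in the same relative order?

10

One common subsequence of length 10: 5 (A #2, B #1) → 8 (A #4, B #2) → 7 (A #6, B #3) → 8 (A #7, B #5) → 6 (A #8, B #6) → 6 (A #9, B #8) → 5 (A #11, B #12) → 6 (A #12, B #13) → 7 (A #13, B #14) → 5 (A #14, B #15). dp[14][16] = 10 confirms this is the maximum.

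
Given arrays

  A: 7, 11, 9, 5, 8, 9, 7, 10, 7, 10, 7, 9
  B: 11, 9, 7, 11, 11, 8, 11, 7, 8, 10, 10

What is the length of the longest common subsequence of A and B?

Pick 7 [1,3], 11 [2,5], 8 [5,6], 7 [7,8], 10 [8,10], 10 [10,11]; all 6 values appear in both, in order. The LCS DP gives dp[12][11] = 6, so this is optimal.

6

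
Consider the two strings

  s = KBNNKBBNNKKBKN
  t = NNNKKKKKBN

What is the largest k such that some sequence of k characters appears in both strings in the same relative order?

7

One common subsequence of length 7: N at s[3]=t[2], N at s[4]=t[3], K at s[5]=t[6], K at s[10]=t[7], K at s[11]=t[8], B at s[12]=t[9], N at s[14]=t[10], and the DP table's final entry dp[14][10] is also 7, so no common subsequence is longer.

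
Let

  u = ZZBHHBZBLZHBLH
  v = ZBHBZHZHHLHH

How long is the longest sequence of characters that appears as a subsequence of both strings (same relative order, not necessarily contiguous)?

9

Taking Z [2,1], then B [3,2], then H [5,3], then B [6,4], then Z [7,5], then Z [10,7], then H [11,9], then L [13,10], then H [14,12] gives a common subsequence of length 9, and the DP table's final entry dp[14][12] is also 9, so no common subsequence is longer.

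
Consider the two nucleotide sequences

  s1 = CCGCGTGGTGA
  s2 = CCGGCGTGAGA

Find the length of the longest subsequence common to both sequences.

9

Pick C at s1[1]=s2[1]; then C at s1[2]=s2[2]; then G at s1[3]=s2[4]; then C at s1[4]=s2[5]; then G at s1[5]=s2[6]; then T at s1[6]=s2[7]; then G at s1[7]=s2[8]; then G at s1[10]=s2[10]; then A at s1[11]=s2[11]; all 9 bases appear in both, in order. Since dp[11][11] = 9, nothing longer is possible.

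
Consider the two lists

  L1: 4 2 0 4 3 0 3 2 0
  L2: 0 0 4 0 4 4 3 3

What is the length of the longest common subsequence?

5

Taking 4 (L1 #1, L2 #3), then 0 (L1 #3, L2 #4), then 4 (L1 #4, L2 #6), then 3 (L1 #5, L2 #7), then 3 (L1 #7, L2 #8) gives a common subsequence of length 5. dp[9][8] = 5 confirms this is the maximum.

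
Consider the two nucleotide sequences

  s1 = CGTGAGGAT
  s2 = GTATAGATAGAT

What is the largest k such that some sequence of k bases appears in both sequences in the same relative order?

7

One common subsequence of length 7: G [2,1] → T [3,4] → G [4,6] → A [5,9] → G [7,10] → A [8,11] → T [9,12]. The LCS DP gives dp[9][12] = 7, so this is optimal.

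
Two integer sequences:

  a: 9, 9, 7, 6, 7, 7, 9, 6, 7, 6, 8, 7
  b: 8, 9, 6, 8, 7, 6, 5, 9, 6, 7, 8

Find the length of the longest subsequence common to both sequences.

7

Let dp[i][j] be the LCS length of the first i values of a and the first j values of b. dp[i][j] = dp[i-1][j-1]+1 when the i-th and j-th values match, else max(dp[i-1][j], dp[i][j-1]).
    ·  8  9  6  8  7  6  5  9  6  7  8
 ·  0  0  0  0  0  0  0  0  0  0  0  0
 9  0  0  1  1  1  1  1  1  1  1  1  1
 9  0  0  1  1  1  1  1  1  2  2  2  2
 7  0  0  1  1  1  2  2  2  2  2  3  3
 6  0  0  1  2  2  2  3  3  3  3  3  3
 7  0  0  1  2  2  3  3  3  3  3  4  4
 7  0  0  1  2  2  3  3  3  3  3  4  4
 9  0  0  1  2  2  3  3  3  4  4  4  4
 6  0  0  1  2  2  3  4  4  4  5  5  5
 7  0  0  1  2  2  3  4  4  4  5  6  6
 6  0  0  1  2  2  3  4  4  4  5  6  6
 8  0  1  1  2  3  3  4  4  4  5  6  7
 7  0  1  1  2  3  4  4  4  4  5  6  7
dp[12][11] = 7. One LCS (by backtracking along matches): 9, 7, 6, 9, 6, 7, 8.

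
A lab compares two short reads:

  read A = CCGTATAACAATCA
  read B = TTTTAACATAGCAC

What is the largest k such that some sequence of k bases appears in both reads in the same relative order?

9

Taking T [4,3], T [6,4], A [7,5], A [8,6], C [9,7], A [10,8], A [11,10], C [13,12], A [14,13] gives a common subsequence of length 9. dp[14][14] = 9 confirms this is the maximum.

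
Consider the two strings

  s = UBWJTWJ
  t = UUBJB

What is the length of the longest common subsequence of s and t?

Let dp[i][j] be the LCS length of the first i characters of s and the first j characters of t. dp[i][j] = dp[i-1][j-1]+1 when the i-th and j-th characters match, else max(dp[i-1][j], dp[i][j-1]).
    ·  U  U  B  J  B
 ·  0  0  0  0  0  0
 U  0  1  1  1  1  1
 B  0  1  1  2  2  2
 W  0  1  1  2  2  2
 J  0  1  1  2  3  3
 T  0  1  1  2  3  3
 W  0  1  1  2  3  3
 J  0  1  1  2  3  3
dp[7][5] = 3. One LCS (by backtracking along matches): UBJ.

3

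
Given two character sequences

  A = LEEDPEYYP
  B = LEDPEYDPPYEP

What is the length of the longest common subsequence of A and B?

8

Pick L [1,1], then E [3,2], then D [4,3], then P [5,4], then E [6,5], then Y [7,6], then Y [8,10], then P [9,12]; all 8 characters appear in both, in order. Since dp[9][12] = 8, nothing longer is possible.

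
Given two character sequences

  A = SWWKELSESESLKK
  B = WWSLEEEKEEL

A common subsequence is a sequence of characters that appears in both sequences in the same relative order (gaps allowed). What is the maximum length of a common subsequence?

6

Pick W (A #2, B #1), W (A #3, B #2), K (A #4, B #8), E (A #8, B #9), E (A #10, B #10), L (A #12, B #11); all 6 characters appear in both, in order. The LCS DP gives dp[14][11] = 6, so this is optimal.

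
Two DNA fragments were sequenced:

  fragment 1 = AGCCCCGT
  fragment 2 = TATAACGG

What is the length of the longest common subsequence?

3

Let dp[i][j] be the LCS length of the first i bases of fragment 1 and the first j bases of fragment 2. dp[i][j] = dp[i-1][j-1]+1 when the i-th and j-th bases match, else max(dp[i-1][j], dp[i][j-1]).
    ·  T  A  T  A  A  C  G  G
 ·  0  0  0  0  0  0  0  0  0
 A  0  0  1  1  1  1  1  1  1
 G  0  0  1  1  1  1  1  2  2
 C  0  0  1  1  1  1  2  2  2
 C  0  0  1  1  1  1  2  2  2
 C  0  0  1  1  1  1  2  2  2
 C  0  0  1  1  1  1  2  2  2
 G  0  0  1  1  1  1  2  3  3
 T  0  1  1  2  2  2  2  3  3
dp[8][8] = 3. One LCS (by backtracking along matches): AGG.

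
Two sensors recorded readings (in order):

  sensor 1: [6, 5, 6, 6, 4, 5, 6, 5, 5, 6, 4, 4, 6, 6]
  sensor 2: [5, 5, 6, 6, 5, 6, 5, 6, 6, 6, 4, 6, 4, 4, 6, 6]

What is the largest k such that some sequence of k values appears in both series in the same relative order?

11

Taking 5 [2,2]; then 6 [3,3]; then 6 [4,4]; then 5 [6,5]; then 6 [7,6]; then 5 [8,7]; then 6 [10,12]; then 4 [11,13]; then 4 [12,14]; then 6 [13,15]; then 6 [14,16] gives a common subsequence of length 11. Since dp[14][16] = 11, nothing longer is possible.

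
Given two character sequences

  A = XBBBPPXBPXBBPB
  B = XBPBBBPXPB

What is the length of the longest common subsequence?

9

Let dp[i][j] be the LCS length of the first i characters of A and the first j characters of B. dp[i][j] = dp[i-1][j-1]+1 when the i-th and j-th characters match, else max(dp[i-1][j], dp[i][j-1]).
    ·  X  B  P  B  B  B  P  X  P  B
 ·  0  0  0  0  0  0  0  0  0  0  0
 X  0  1  1  1  1  1  1  1  1  1  1
 B  0  1  2  2  2  2  2  2  2  2  2
 B  0  1  2  2  3  3  3  3  3  3  3
 B  0  1  2  2  3  4  4  4  4  4  4
 P  0  1  2  3  3  4  4  5  5  5  5
 P  0  1  2  3  3  4  4  5  5  6  6
 X  0  1  2  3  3  4  4  5  6  6  6
 B  0  1  2  3  4  4  5  5  6  6  7
 P  0  1  2  3  4  4  5  6  6  7  7
 X  0  1  2  3  4  4  5  6  7  7  7
 B  0  1  2  3  4  5  5  6  7  7  8
 B  0  1  2  3  4  5  6  6  7  7  8
 P  0  1  2  3  4  5  6  7  7  8  8
 B  0  1  2  3  4  5  6  7  7  8  9
dp[14][10] = 9. One LCS (by backtracking along matches): XBBBBPXPB.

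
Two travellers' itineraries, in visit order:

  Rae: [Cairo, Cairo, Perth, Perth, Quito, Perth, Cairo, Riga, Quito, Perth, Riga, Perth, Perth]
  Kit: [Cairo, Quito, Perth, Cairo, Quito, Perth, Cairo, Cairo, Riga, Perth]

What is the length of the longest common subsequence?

8

Pick Cairo [2,1], Quito [5,2], Perth [6,3], Cairo [7,4], Quito [9,5], Perth [10,6], Riga [11,9], Perth [13,10]; all 8 stops appear in both, in order, and the DP table's final entry dp[13][10] is also 8, so no common subsequence is longer.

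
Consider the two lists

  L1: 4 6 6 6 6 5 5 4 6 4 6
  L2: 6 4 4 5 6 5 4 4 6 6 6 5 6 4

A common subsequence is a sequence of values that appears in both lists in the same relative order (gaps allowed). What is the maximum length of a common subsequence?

Pick 4 at L1[1]=L2[3] → 6 at L1[2]=L2[5] → 6 at L1[3]=L2[9] → 6 at L1[4]=L2[10] → 6 at L1[5]=L2[11] → 5 at L1[7]=L2[12] → 6 at L1[9]=L2[13] → 4 at L1[10]=L2[14]; all 8 values appear in both, in order. The LCS DP gives dp[11][14] = 8, so this is optimal.

8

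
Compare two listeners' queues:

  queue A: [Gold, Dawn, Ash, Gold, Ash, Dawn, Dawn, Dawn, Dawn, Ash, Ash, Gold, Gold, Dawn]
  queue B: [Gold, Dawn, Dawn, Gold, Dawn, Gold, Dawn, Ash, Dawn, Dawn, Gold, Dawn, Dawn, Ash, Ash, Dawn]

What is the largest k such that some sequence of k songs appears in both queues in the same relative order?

11

Match Gold (queue A #1, queue B #4) → Dawn (queue A #2, queue B #5) → Gold (queue A #4, queue B #6) → Ash (queue A #5, queue B #8) → Dawn (queue A #6, queue B #9) → Dawn (queue A #7, queue B #10) → Dawn (queue A #8, queue B #12) → Dawn (queue A #9, queue B #13) → Ash (queue A #10, queue B #14) → Ash (queue A #11, queue B #15) → Dawn (queue A #14, queue B #16) — 11 songs in the same relative order in both, and the DP table's final entry dp[14][16] is also 11, so no common subsequence is longer.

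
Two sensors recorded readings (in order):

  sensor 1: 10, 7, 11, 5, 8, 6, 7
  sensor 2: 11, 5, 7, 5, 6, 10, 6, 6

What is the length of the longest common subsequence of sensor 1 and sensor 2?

3

Pick 7 (sensor 1 #2, sensor 2 #3) → 5 (sensor 1 #4, sensor 2 #4) → 6 (sensor 1 #6, sensor 2 #8); all 3 values appear in both, in order, and the DP table's final entry dp[7][8] is also 3, so no common subsequence is longer.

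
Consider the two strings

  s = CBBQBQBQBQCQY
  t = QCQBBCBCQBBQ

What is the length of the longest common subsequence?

8

Pick C (s #1, t #2) → B (s #2, t #4) → B (s #3, t #5) → B (s #5, t #7) → Q (s #6, t #9) → B (s #7, t #10) → B (s #9, t #11) → Q (s #12, t #12); all 8 characters appear in both, in order. dp[13][12] = 8 confirms this is the maximum.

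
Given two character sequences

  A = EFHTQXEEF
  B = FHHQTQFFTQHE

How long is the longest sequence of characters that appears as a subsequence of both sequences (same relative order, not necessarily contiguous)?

One common subsequence of length 5: F (A #2, B #1), then H (A #3, B #3), then T (A #4, B #9), then Q (A #5, B #10), then E (A #8, B #12). Since dp[9][12] = 5, nothing longer is possible.

5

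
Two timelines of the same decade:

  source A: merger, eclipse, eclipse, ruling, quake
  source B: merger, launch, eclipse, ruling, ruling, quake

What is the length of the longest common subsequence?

4

Taking merger (source A #1, source B #1), eclipse (source A #2, source B #3), ruling (source A #4, source B #5), quake (source A #5, source B #6) gives a common subsequence of length 4. The LCS DP gives dp[5][6] = 4, so this is optimal.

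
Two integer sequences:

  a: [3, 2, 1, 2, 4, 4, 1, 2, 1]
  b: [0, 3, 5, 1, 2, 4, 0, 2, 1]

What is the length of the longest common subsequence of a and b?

One common subsequence of length 6: 3 at a[1]=b[2], 1 at a[3]=b[4], 2 at a[4]=b[5], 4 at a[5]=b[6], 2 at a[8]=b[8], 1 at a[9]=b[9]. The LCS DP gives dp[9][9] = 6, so this is optimal.

6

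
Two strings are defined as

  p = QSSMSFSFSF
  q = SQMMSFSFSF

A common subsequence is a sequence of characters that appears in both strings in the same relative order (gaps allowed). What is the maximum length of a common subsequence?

Pick Q (p #1, q #2), then M (p #4, q #4), then S (p #5, q #5), then F (p #6, q #6), then S (p #7, q #7), then F (p #8, q #8), then S (p #9, q #9), then F (p #10, q #10); all 8 characters appear in both, in order. Since dp[10][10] = 8, nothing longer is possible.

8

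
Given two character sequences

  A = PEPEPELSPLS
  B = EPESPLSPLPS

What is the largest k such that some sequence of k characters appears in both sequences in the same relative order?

One common subsequence of length 9: E (A #2, B #1), then P (A #3, B #2), then E (A #4, B #3), then P (A #5, B #5), then L (A #7, B #6), then S (A #8, B #7), then P (A #9, B #8), then L (A #10, B #9), then S (A #11, B #11). The LCS DP gives dp[11][11] = 9, so this is optimal.

9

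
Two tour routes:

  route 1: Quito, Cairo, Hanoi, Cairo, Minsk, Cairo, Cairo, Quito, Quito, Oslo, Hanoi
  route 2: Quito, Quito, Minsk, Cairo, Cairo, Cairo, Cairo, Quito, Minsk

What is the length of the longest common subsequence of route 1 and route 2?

One common subsequence of length 6: Quito at route 1[1]=route 2[2], then Cairo at route 1[2]=route 2[4], then Cairo at route 1[4]=route 2[5], then Cairo at route 1[6]=route 2[6], then Cairo at route 1[7]=route 2[7], then Quito at route 1[8]=route 2[8], and the DP table's final entry dp[11][9] is also 6, so no common subsequence is longer.

6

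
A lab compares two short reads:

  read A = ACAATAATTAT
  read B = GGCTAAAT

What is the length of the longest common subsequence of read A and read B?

6

Let dp[i][j] be the LCS length of the first i bases of read A and the first j bases of read B. dp[i][j] = dp[i-1][j-1]+1 when the i-th and j-th bases match, else max(dp[i-1][j], dp[i][j-1]).
    ·  G  G  C  T  A  A  A  T
 ·  0  0  0  0  0  0  0  0  0
 A  0  0  0  0  0  1  1  1  1
 C  0  0  0  1  1  1  1  1  1
 A  0  0  0  1  1  2  2  2  2
 A  0  0  0  1  1  2  3  3  3
 T  0  0  0  1  2  2  3  3  4
 A  0  0  0  1  2  3  3  4  4
 A  0  0  0  1  2  3  4  4  4
 T  0  0  0  1  2  3  4  4  5
 T  0  0  0  1  2  3  4  4  5
 A  0  0  0  1  2  3  4  5  5
 T  0  0  0  1  2  3  4  5  6
dp[11][8] = 6. One LCS (by backtracking along matches): CTAAAT.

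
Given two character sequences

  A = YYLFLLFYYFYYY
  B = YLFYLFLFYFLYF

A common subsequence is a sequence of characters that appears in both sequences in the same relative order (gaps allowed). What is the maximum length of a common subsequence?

9

Match Y at A[1]=B[1], then Y at A[2]=B[4], then L at A[3]=B[5], then F at A[4]=B[6], then L at A[6]=B[7], then F at A[7]=B[8], then Y at A[8]=B[9], then Y at A[9]=B[12], then F at A[10]=B[13] — 9 characters in the same relative order in both. Since dp[13][13] = 9, nothing longer is possible.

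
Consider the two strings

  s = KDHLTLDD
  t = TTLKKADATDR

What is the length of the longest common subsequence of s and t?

4

Let dp[i][j] be the LCS length of the first i characters of s and the first j characters of t. dp[i][j] = dp[i-1][j-1]+1 when the i-th and j-th characters match, else max(dp[i-1][j], dp[i][j-1]).
    ·  T  T  L  K  K  A  D  A  T  D  R
 ·  0  0  0  0  0  0  0  0  0  0  0  0
 K  0  0  0  0  1  1  1  1  1  1  1  1
 D  0  0  0  0  1  1  1  2  2  2  2  2
 H  0  0  0  0  1  1  1  2  2  2  2  2
 L  0  0  0  1  1  1  1  2  2  2  2  2
 T  0  1  1  1  1  1  1  2  2  3  3  3
 L  0  1  1  2  2  2  2  2  2  3  3  3
 D  0  1  1  2  2  2  2  3  3  3  4  4
 D  0  1  1  2  2  2  2  3  3  3  4  4
dp[8][11] = 4. One LCS (by backtracking along matches): KDTD.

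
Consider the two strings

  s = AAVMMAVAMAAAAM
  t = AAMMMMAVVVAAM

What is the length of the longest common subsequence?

Match A (s #1, t #1), then A (s #2, t #2), then M (s #4, t #5), then M (s #5, t #6), then A (s #6, t #7), then V (s #7, t #10), then A (s #12, t #11), then A (s #13, t #12), then M (s #14, t #13) — 9 characters in the same relative order in both. The LCS DP gives dp[14][13] = 9, so this is optimal.

9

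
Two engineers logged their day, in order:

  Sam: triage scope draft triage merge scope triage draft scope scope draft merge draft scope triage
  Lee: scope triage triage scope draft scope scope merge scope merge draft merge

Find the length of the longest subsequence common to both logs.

8

Pick triage [1,3], then scope [2,4], then draft [3,5], then scope [6,6], then scope [9,7], then scope [10,9], then draft [11,11], then merge [12,12]; all 8 tasks appear in both, in order. Since dp[15][12] = 8, nothing longer is possible.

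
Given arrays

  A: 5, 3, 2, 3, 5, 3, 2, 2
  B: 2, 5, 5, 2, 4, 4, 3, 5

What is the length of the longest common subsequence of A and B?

4

Let dp[i][j] be the LCS length of the first i values of A and the first j values of B. dp[i][j] = dp[i-1][j-1]+1 when the i-th and j-th values match, else max(dp[i-1][j], dp[i][j-1]).
    ·  2  5  5  2  4  4  3  5
 ·  0  0  0  0  0  0  0  0  0
 5  0  0  1  1  1  1  1  1  1
 3  0  0  1  1  1  1  1  2  2
 2  0  1  1  1  2  2  2  2  2
 3  0  1  1  1  2  2  2  3  3
 5  0  1  2  2  2  2  2  3  4
 3  0  1  2  2  2  2  2  3  4
 2  0  1  2  2  3  3  3  3  4
 2  0  1  2  2  3  3  3  3  4
dp[8][8] = 4. One LCS (by backtracking along matches): 5, 2, 3, 5.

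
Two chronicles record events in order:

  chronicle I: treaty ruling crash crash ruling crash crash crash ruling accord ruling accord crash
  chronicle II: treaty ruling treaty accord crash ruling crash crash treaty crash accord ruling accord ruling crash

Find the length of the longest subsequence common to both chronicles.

Taking treaty [1,1] → ruling [2,2] → crash [4,5] → ruling [5,6] → crash [6,7] → crash [7,8] → crash [8,10] → ruling [9,12] → accord [10,13] → ruling [11,14] → crash [13,15] gives a common subsequence of length 11. dp[13][15] = 11 confirms this is the maximum.

11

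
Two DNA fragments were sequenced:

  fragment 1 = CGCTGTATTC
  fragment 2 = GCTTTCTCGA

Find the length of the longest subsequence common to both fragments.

7

Let dp[i][j] be the LCS length of the first i bases of fragment 1 and the first j bases of fragment 2. dp[i][j] = dp[i-1][j-1]+1 when the i-th and j-th bases match, else max(dp[i-1][j], dp[i][j-1]).
    ·  G  C  T  T  T  C  T  C  G  A
 ·  0  0  0  0  0  0  0  0  0  0  0
 C  0  0  1  1  1  1  1  1  1  1  1
 G  0  1  1  1  1  1  1  1  1  2  2
 C  0  1  2  2  2  2  2  2  2  2  2
 T  0  1  2  3  3  3  3  3  3  3  3
 G  0  1  2  3  3  3  3  3  3  4  4
 T  0  1  2  3  4  4  4  4  4  4  4
 A  0  1  2  3  4  4  4  4  4  4  5
 T  0  1  2  3  4  5  5  5  5  5  5
 T  0  1  2  3  4  5  5  6  6  6  6
 C  0  1  2  3  4  5  6  6  7  7  7
dp[10][10] = 7. One LCS (by backtracking along matches): GCTTTTC.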